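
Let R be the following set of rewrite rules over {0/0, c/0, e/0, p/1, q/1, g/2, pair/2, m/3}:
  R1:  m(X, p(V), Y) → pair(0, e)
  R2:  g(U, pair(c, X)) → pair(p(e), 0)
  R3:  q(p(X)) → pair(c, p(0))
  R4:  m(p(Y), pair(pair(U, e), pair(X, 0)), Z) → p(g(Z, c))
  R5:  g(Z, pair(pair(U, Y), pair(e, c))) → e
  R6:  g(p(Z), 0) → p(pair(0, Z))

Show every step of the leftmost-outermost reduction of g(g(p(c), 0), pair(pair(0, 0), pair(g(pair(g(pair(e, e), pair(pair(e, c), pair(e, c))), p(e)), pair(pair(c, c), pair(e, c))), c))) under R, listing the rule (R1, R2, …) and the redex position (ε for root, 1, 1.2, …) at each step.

1. g(g(p(c), 0), pair(pair(0, 0), pair(g(pair(g(pair(e, e), pair(pair(e, c), pair(e, c))), p(e)), pair(pair(c, c), pair(e, c))), c)))  →  g(p(pair(0, c)), pair(pair(0, 0), pair(g(pair(g(pair(e, e), pair(pair(e, c), pair(e, c))), p(e)), pair(pair(c, c), pair(e, c))), c)))   [R6 at 1]
2. g(p(pair(0, c)), pair(pair(0, 0), pair(g(pair(g(pair(e, e), pair(pair(e, c), pair(e, c))), p(e)), pair(pair(c, c), pair(e, c))), c)))  →  g(p(pair(0, c)), pair(pair(0, 0), pair(e, c)))   [R5 at 2.2.1]
3. g(p(pair(0, c)), pair(pair(0, 0), pair(e, c)))  →  e   [R5 at ε]

e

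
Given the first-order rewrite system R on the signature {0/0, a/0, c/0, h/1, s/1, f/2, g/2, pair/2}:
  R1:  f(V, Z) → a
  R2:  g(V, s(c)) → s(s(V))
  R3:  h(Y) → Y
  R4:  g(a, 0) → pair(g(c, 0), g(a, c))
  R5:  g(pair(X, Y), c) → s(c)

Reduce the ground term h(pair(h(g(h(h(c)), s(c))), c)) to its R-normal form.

pair(s(s(c)), c)

1. h(pair(h(g(h(h(c)), s(c))), c))  →  pair(h(g(h(h(c)), s(c))), c)   [R3 at ε]
2. pair(h(g(h(h(c)), s(c))), c)  →  pair(g(h(h(c)), s(c)), c)   [R3 at 1]
3. pair(g(h(h(c)), s(c)), c)  →  pair(s(s(h(h(c)))), c)   [R2 at 1]
4. pair(s(s(h(h(c)))), c)  →  pair(s(s(h(c))), c)   [R3 at 1.1.1]
5. pair(s(s(h(c))), c)  →  pair(s(s(c)), c)   [R3 at 1.1.1]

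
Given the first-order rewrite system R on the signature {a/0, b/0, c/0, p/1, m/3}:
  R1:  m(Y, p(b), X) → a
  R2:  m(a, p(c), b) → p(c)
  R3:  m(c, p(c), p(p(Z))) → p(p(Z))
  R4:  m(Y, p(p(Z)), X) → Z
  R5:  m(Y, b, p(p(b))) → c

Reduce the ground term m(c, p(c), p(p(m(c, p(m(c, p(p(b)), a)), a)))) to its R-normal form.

1. m(c, p(c), p(p(m(c, p(m(c, p(p(b)), a)), a))))  →  p(p(m(c, p(m(c, p(p(b)), a)), a)))   [R3 at ε]
2. p(p(m(c, p(m(c, p(p(b)), a)), a)))  →  p(p(m(c, p(b), a)))   [R4 at 1.1.2.1]
3. p(p(m(c, p(b), a)))  →  p(p(a))   [R1 at 1.1]

p(p(a))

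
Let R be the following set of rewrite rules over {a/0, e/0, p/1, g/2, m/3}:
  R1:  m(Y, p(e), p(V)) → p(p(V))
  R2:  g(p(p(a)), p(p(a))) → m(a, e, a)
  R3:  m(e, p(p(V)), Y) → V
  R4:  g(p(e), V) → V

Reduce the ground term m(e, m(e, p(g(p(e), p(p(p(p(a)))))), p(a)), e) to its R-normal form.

p(a)

1. m(e, m(e, p(g(p(e), p(p(p(p(a)))))), p(a)), e)  →  m(e, m(e, p(p(p(p(p(a))))), p(a)), e)   [R4 at 2.2.1]
2. m(e, m(e, p(p(p(p(p(a))))), p(a)), e)  →  m(e, p(p(p(a))), e)   [R3 at 2]
3. m(e, p(p(p(a))), e)  →  p(a)   [R3 at ε]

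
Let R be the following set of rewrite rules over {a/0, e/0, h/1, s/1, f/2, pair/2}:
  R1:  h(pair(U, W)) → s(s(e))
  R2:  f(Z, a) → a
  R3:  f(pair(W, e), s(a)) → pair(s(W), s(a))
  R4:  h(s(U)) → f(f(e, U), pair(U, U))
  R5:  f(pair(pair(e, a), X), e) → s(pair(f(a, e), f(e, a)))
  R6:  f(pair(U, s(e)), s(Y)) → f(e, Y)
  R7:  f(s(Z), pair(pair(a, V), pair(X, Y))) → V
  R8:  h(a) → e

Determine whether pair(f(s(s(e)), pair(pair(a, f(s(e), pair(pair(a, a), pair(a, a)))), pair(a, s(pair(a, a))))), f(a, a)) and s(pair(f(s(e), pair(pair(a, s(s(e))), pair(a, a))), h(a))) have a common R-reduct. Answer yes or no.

no — NF(t₁) = pair(a, a), NF(t₂) = s(pair(s(s(e)), e))

Reduce t₁ = pair(f(s(s(e)), pair(pair(a, f(s(e), pair(pair(a, a), pair(a, a)))), pair(a, s(pair(a, a))))), f(a, a)):
1. pair(f(s(s(e)), pair(pair(a, f(s(e), pair(pair(a, a), pair(a, a)))), pair(a, s(pair(a, a))))), f(a, a))  →  pair(f(s(e), pair(pair(a, a), pair(a, a))), f(a, a))   [R7 at 1]
2. pair(f(s(e), pair(pair(a, a), pair(a, a))), f(a, a))  →  pair(a, f(a, a))   [R7 at 1]
3. pair(a, f(a, a))  →  pair(a, a)   [R2 at 2]

Reduce t₂ = s(pair(f(s(e), pair(pair(a, s(s(e))), pair(a, a))), h(a))):
1. s(pair(f(s(e), pair(pair(a, s(s(e))), pair(a, a))), h(a)))  →  s(pair(s(s(e)), h(a)))   [R7 at 1.1]
2. s(pair(s(s(e)), h(a)))  →  s(pair(s(s(e)), e))   [R8 at 1.2]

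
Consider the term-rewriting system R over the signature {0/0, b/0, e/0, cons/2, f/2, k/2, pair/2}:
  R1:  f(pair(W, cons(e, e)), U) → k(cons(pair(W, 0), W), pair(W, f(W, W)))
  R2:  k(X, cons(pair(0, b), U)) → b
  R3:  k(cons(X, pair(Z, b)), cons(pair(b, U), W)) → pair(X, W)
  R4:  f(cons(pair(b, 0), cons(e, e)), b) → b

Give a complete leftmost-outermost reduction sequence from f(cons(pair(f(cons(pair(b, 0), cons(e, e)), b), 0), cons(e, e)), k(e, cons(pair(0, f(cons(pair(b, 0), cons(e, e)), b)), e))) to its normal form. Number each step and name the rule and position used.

1. f(cons(pair(f(cons(pair(b, 0), cons(e, e)), b), 0), cons(e, e)), k(e, cons(pair(0, f(cons(pair(b, 0), cons(e, e)), b)), e)))  →  f(cons(pair(b, 0), cons(e, e)), k(e, cons(pair(0, f(cons(pair(b, 0), cons(e, e)), b)), e)))   [R4 at 1.1.1]
2. f(cons(pair(b, 0), cons(e, e)), k(e, cons(pair(0, f(cons(pair(b, 0), cons(e, e)), b)), e)))  →  f(cons(pair(b, 0), cons(e, e)), k(e, cons(pair(0, b), e)))   [R4 at 2.2.1.2]
3. f(cons(pair(b, 0), cons(e, e)), k(e, cons(pair(0, b), e)))  →  f(cons(pair(b, 0), cons(e, e)), b)   [R2 at 2]
4. f(cons(pair(b, 0), cons(e, e)), b)  →  b   [R4 at ε]

b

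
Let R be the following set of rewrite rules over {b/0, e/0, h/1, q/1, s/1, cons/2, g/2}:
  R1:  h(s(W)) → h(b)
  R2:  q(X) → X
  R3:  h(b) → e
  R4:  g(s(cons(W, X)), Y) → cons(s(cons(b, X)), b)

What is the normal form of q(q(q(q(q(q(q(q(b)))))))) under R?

b

1. q(q(q(q(q(q(q(q(b))))))))  →  q(q(q(q(q(q(q(b)))))))   [R2 at ε]
2. q(q(q(q(q(q(q(b)))))))  →  q(q(q(q(q(q(b))))))   [R2 at ε]
3. q(q(q(q(q(q(b))))))  →  q(q(q(q(q(b)))))   [R2 at ε]
4. q(q(q(q(q(b)))))  →  q(q(q(q(b))))   [R2 at ε]
5. q(q(q(q(b))))  →  q(q(q(b)))   [R2 at ε]
6. q(q(q(b)))  →  q(q(b))   [R2 at ε]
7. q(q(b))  →  q(b)   [R2 at ε]
8. q(b)  →  b   [R2 at ε]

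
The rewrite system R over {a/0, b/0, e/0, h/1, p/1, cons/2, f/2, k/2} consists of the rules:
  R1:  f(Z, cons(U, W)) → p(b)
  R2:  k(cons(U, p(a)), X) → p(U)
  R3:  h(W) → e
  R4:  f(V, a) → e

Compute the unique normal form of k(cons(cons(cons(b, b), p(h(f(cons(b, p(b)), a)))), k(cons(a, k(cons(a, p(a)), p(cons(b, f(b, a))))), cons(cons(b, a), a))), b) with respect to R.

p(cons(cons(b, b), p(e)))

1. k(cons(cons(cons(b, b), p(h(f(cons(b, p(b)), a)))), k(cons(a, k(cons(a, p(a)), p(cons(b, f(b, a))))), cons(cons(b, a), a))), b)  →  k(cons(cons(cons(b, b), p(e)), k(cons(a, k(cons(a, p(a)), p(cons(b, f(b, a))))), cons(cons(b, a), a))), b)   [R3 at 1.1.2.1]
2. k(cons(cons(cons(b, b), p(e)), k(cons(a, k(cons(a, p(a)), p(cons(b, f(b, a))))), cons(cons(b, a), a))), b)  →  k(cons(cons(cons(b, b), p(e)), k(cons(a, p(a)), cons(cons(b, a), a))), b)   [R2 at 1.2.1.2]
3. k(cons(cons(cons(b, b), p(e)), k(cons(a, p(a)), cons(cons(b, a), a))), b)  →  k(cons(cons(cons(b, b), p(e)), p(a)), b)   [R2 at 1.2]
4. k(cons(cons(cons(b, b), p(e)), p(a)), b)  →  p(cons(cons(b, b), p(e)))   [R2 at ε]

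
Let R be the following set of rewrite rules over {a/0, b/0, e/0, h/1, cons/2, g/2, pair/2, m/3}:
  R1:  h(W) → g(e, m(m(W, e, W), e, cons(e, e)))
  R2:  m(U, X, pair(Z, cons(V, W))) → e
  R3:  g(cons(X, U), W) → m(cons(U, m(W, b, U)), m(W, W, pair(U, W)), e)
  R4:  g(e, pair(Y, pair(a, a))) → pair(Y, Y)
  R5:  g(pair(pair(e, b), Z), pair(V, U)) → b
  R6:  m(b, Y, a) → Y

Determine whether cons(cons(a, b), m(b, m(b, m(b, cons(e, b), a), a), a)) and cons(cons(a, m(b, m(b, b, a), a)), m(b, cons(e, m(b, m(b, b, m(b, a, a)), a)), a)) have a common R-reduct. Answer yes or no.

yes — NF(t₁) = cons(cons(a, b), cons(e, b)), NF(t₂) = cons(cons(a, b), cons(e, b))

Reduce t₁ = cons(cons(a, b), m(b, m(b, m(b, cons(e, b), a), a), a)):
1. cons(cons(a, b), m(b, m(b, m(b, cons(e, b), a), a), a))  →  cons(cons(a, b), m(b, m(b, cons(e, b), a), a))   [R6 at 2]
2. cons(cons(a, b), m(b, m(b, cons(e, b), a), a))  →  cons(cons(a, b), m(b, cons(e, b), a))   [R6 at 2]
3. cons(cons(a, b), m(b, cons(e, b), a))  →  cons(cons(a, b), cons(e, b))   [R6 at 2]

Reduce t₂ = cons(cons(a, m(b, m(b, b, a), a)), m(b, cons(e, m(b, m(b, b, m(b, a, a)), a)), a)):
1. cons(cons(a, m(b, m(b, b, a), a)), m(b, cons(e, m(b, m(b, b, m(b, a, a)), a)), a))  →  cons(cons(a, m(b, b, a)), m(b, cons(e, m(b, m(b, b, m(b, a, a)), a)), a))   [R6 at 1.2]
2. cons(cons(a, m(b, b, a)), m(b, cons(e, m(b, m(b, b, m(b, a, a)), a)), a))  →  cons(cons(a, b), m(b, cons(e, m(b, m(b, b, m(b, a, a)), a)), a))   [R6 at 1.2]
3. cons(cons(a, b), m(b, cons(e, m(b, m(b, b, m(b, a, a)), a)), a))  →  cons(cons(a, b), cons(e, m(b, m(b, b, m(b, a, a)), a)))   [R6 at 2]
4. cons(cons(a, b), cons(e, m(b, m(b, b, m(b, a, a)), a)))  →  cons(cons(a, b), cons(e, m(b, b, m(b, a, a))))   [R6 at 2.2]
5. cons(cons(a, b), cons(e, m(b, b, m(b, a, a))))  →  cons(cons(a, b), cons(e, m(b, b, a)))   [R6 at 2.2.3]
6. cons(cons(a, b), cons(e, m(b, b, a)))  →  cons(cons(a, b), cons(e, b))   [R6 at 2.2]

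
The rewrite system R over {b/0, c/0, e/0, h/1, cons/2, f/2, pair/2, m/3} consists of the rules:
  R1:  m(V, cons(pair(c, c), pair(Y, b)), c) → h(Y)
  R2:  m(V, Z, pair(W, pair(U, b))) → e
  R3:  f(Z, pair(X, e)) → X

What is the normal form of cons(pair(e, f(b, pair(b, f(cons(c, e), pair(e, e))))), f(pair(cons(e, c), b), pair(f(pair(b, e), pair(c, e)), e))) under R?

cons(pair(e, b), c)

1. cons(pair(e, f(b, pair(b, f(cons(c, e), pair(e, e))))), f(pair(cons(e, c), b), pair(f(pair(b, e), pair(c, e)), e)))  →  cons(pair(e, f(b, pair(b, e))), f(pair(cons(e, c), b), pair(f(pair(b, e), pair(c, e)), e)))   [R3 at 1.2.2.2]
2. cons(pair(e, f(b, pair(b, e))), f(pair(cons(e, c), b), pair(f(pair(b, e), pair(c, e)), e)))  →  cons(pair(e, b), f(pair(cons(e, c), b), pair(f(pair(b, e), pair(c, e)), e)))   [R3 at 1.2]
3. cons(pair(e, b), f(pair(cons(e, c), b), pair(f(pair(b, e), pair(c, e)), e)))  →  cons(pair(e, b), f(pair(b, e), pair(c, e)))   [R3 at 2]
4. cons(pair(e, b), f(pair(b, e), pair(c, e)))  →  cons(pair(e, b), c)   [R3 at 2]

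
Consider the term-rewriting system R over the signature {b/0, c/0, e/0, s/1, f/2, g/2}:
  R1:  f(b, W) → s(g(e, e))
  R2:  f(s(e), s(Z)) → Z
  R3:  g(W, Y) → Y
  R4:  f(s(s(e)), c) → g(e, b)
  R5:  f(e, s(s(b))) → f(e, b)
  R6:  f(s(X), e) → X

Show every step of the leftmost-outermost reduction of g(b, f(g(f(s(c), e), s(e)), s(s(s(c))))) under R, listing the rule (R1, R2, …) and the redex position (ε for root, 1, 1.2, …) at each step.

s(s(c))

1. g(b, f(g(f(s(c), e), s(e)), s(s(s(c)))))  →  f(g(f(s(c), e), s(e)), s(s(s(c))))   [R3 at ε]
2. f(g(f(s(c), e), s(e)), s(s(s(c))))  →  f(s(e), s(s(s(c))))   [R3 at 1]
3. f(s(e), s(s(s(c))))  →  s(s(c))   [R2 at ε]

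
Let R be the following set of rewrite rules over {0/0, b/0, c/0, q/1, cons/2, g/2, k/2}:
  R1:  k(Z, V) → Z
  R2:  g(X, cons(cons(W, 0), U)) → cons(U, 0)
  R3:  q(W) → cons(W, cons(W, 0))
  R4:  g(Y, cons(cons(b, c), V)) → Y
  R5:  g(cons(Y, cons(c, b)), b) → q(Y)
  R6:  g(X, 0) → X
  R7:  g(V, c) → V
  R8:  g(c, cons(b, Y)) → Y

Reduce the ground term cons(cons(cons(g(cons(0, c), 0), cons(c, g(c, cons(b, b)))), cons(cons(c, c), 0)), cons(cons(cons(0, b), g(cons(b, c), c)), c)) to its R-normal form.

cons(cons(cons(cons(0, c), cons(c, b)), cons(cons(c, c), 0)), cons(cons(cons(0, b), cons(b, c)), c))

1. cons(cons(cons(g(cons(0, c), 0), cons(c, g(c, cons(b, b)))), cons(cons(c, c), 0)), cons(cons(cons(0, b), g(cons(b, c), c)), c))  →  cons(cons(cons(cons(0, c), cons(c, g(c, cons(b, b)))), cons(cons(c, c), 0)), cons(cons(cons(0, b), g(cons(b, c), c)), c))   [R6 at 1.1.1]
2. cons(cons(cons(cons(0, c), cons(c, g(c, cons(b, b)))), cons(cons(c, c), 0)), cons(cons(cons(0, b), g(cons(b, c), c)), c))  →  cons(cons(cons(cons(0, c), cons(c, b)), cons(cons(c, c), 0)), cons(cons(cons(0, b), g(cons(b, c), c)), c))   [R8 at 1.1.2.2]
3. cons(cons(cons(cons(0, c), cons(c, b)), cons(cons(c, c), 0)), cons(cons(cons(0, b), g(cons(b, c), c)), c))  →  cons(cons(cons(cons(0, c), cons(c, b)), cons(cons(c, c), 0)), cons(cons(cons(0, b), cons(b, c)), c))   [R7 at 2.1.2]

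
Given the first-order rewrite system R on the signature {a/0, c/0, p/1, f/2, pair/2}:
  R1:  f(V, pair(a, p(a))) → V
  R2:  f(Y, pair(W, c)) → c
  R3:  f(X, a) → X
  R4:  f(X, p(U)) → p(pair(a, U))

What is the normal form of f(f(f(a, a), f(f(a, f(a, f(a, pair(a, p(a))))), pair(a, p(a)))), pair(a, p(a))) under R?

1. f(f(f(a, a), f(f(a, f(a, f(a, pair(a, p(a))))), pair(a, p(a)))), pair(a, p(a)))  →  f(f(a, a), f(f(a, f(a, f(a, pair(a, p(a))))), pair(a, p(a))))   [R1 at ε]
2. f(f(a, a), f(f(a, f(a, f(a, pair(a, p(a))))), pair(a, p(a))))  →  f(a, f(f(a, f(a, f(a, pair(a, p(a))))), pair(a, p(a))))   [R3 at 1]
3. f(a, f(f(a, f(a, f(a, pair(a, p(a))))), pair(a, p(a))))  →  f(a, f(a, f(a, f(a, pair(a, p(a))))))   [R1 at 2]
4. f(a, f(a, f(a, f(a, pair(a, p(a))))))  →  f(a, f(a, f(a, a)))   [R1 at 2.2.2]
5. f(a, f(a, f(a, a)))  →  f(a, f(a, a))   [R3 at 2.2]
6. f(a, f(a, a))  →  f(a, a)   [R3 at 2]
7. f(a, a)  →  a   [R3 at ε]

a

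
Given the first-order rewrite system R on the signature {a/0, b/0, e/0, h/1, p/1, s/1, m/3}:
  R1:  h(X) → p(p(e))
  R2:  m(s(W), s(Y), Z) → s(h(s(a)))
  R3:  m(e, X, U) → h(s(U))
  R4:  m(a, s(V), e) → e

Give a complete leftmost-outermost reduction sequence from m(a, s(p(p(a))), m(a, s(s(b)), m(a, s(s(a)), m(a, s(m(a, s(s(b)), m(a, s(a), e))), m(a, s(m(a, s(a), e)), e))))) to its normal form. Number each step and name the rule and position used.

1. m(a, s(p(p(a))), m(a, s(s(b)), m(a, s(s(a)), m(a, s(m(a, s(s(b)), m(a, s(a), e))), m(a, s(m(a, s(a), e)), e)))))  →  m(a, s(p(p(a))), m(a, s(s(b)), m(a, s(s(a)), m(a, s(m(a, s(s(b)), e)), m(a, s(m(a, s(a), e)), e)))))   [R4 at 3.3.3.2.1.3]
2. m(a, s(p(p(a))), m(a, s(s(b)), m(a, s(s(a)), m(a, s(m(a, s(s(b)), e)), m(a, s(m(a, s(a), e)), e)))))  →  m(a, s(p(p(a))), m(a, s(s(b)), m(a, s(s(a)), m(a, s(e), m(a, s(m(a, s(a), e)), e)))))   [R4 at 3.3.3.2.1]
3. m(a, s(p(p(a))), m(a, s(s(b)), m(a, s(s(a)), m(a, s(e), m(a, s(m(a, s(a), e)), e)))))  →  m(a, s(p(p(a))), m(a, s(s(b)), m(a, s(s(a)), m(a, s(e), e))))   [R4 at 3.3.3.3]
4. m(a, s(p(p(a))), m(a, s(s(b)), m(a, s(s(a)), m(a, s(e), e))))  →  m(a, s(p(p(a))), m(a, s(s(b)), m(a, s(s(a)), e)))   [R4 at 3.3.3]
5. m(a, s(p(p(a))), m(a, s(s(b)), m(a, s(s(a)), e)))  →  m(a, s(p(p(a))), m(a, s(s(b)), e))   [R4 at 3.3]
6. m(a, s(p(p(a))), m(a, s(s(b)), e))  →  m(a, s(p(p(a))), e)   [R4 at 3]
7. m(a, s(p(p(a))), e)  →  e   [R4 at ε]

e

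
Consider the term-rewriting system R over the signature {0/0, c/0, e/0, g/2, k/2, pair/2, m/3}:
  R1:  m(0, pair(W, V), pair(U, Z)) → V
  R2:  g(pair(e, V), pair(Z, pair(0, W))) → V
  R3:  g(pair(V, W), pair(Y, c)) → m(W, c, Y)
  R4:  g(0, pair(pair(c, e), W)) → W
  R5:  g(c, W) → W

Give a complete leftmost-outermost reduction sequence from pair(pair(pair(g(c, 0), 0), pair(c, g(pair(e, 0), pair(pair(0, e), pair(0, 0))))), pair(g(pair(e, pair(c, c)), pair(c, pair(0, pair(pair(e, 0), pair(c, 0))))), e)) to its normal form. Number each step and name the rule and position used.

1. pair(pair(pair(g(c, 0), 0), pair(c, g(pair(e, 0), pair(pair(0, e), pair(0, 0))))), pair(g(pair(e, pair(c, c)), pair(c, pair(0, pair(pair(e, 0), pair(c, 0))))), e))  →  pair(pair(pair(0, 0), pair(c, g(pair(e, 0), pair(pair(0, e), pair(0, 0))))), pair(g(pair(e, pair(c, c)), pair(c, pair(0, pair(pair(e, 0), pair(c, 0))))), e))   [R5 at 1.1.1]
2. pair(pair(pair(0, 0), pair(c, g(pair(e, 0), pair(pair(0, e), pair(0, 0))))), pair(g(pair(e, pair(c, c)), pair(c, pair(0, pair(pair(e, 0), pair(c, 0))))), e))  →  pair(pair(pair(0, 0), pair(c, 0)), pair(g(pair(e, pair(c, c)), pair(c, pair(0, pair(pair(e, 0), pair(c, 0))))), e))   [R2 at 1.2.2]
3. pair(pair(pair(0, 0), pair(c, 0)), pair(g(pair(e, pair(c, c)), pair(c, pair(0, pair(pair(e, 0), pair(c, 0))))), e))  →  pair(pair(pair(0, 0), pair(c, 0)), pair(pair(c, c), e))   [R2 at 2.1]

pair(pair(pair(0, 0), pair(c, 0)), pair(pair(c, c), e))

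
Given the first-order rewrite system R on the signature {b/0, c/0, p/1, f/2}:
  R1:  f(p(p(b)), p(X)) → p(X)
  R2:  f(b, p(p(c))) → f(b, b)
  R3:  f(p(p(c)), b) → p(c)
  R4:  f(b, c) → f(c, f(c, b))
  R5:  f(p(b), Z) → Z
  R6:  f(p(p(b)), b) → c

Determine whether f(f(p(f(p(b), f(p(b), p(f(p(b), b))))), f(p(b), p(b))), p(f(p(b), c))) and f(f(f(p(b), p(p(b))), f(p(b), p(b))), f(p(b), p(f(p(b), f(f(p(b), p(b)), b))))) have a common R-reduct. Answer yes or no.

no — NF(t₁) = p(c), NF(t₂) = p(b)

Reduce t₁ = f(f(p(f(p(b), f(p(b), p(f(p(b), b))))), f(p(b), p(b))), p(f(p(b), c))):
1. f(f(p(f(p(b), f(p(b), p(f(p(b), b))))), f(p(b), p(b))), p(f(p(b), c)))  →  f(f(p(f(p(b), p(f(p(b), b)))), f(p(b), p(b))), p(f(p(b), c)))   [R5 at 1.1.1]
2. f(f(p(f(p(b), p(f(p(b), b)))), f(p(b), p(b))), p(f(p(b), c)))  →  f(f(p(p(f(p(b), b))), f(p(b), p(b))), p(f(p(b), c)))   [R5 at 1.1.1]
3. f(f(p(p(f(p(b), b))), f(p(b), p(b))), p(f(p(b), c)))  →  f(f(p(p(b)), f(p(b), p(b))), p(f(p(b), c)))   [R5 at 1.1.1.1]
4. f(f(p(p(b)), f(p(b), p(b))), p(f(p(b), c)))  →  f(f(p(p(b)), p(b)), p(f(p(b), c)))   [R5 at 1.2]
5. f(f(p(p(b)), p(b)), p(f(p(b), c)))  →  f(p(b), p(f(p(b), c)))   [R1 at 1]
6. f(p(b), p(f(p(b), c)))  →  p(f(p(b), c))   [R5 at ε]
7. p(f(p(b), c))  →  p(c)   [R5 at 1]

Reduce t₂ = f(f(f(p(b), p(p(b))), f(p(b), p(b))), f(p(b), p(f(p(b), f(f(p(b), p(b)), b))))):
1. f(f(f(p(b), p(p(b))), f(p(b), p(b))), f(p(b), p(f(p(b), f(f(p(b), p(b)), b)))))  →  f(f(p(p(b)), f(p(b), p(b))), f(p(b), p(f(p(b), f(f(p(b), p(b)), b)))))   [R5 at 1.1]
2. f(f(p(p(b)), f(p(b), p(b))), f(p(b), p(f(p(b), f(f(p(b), p(b)), b)))))  →  f(f(p(p(b)), p(b)), f(p(b), p(f(p(b), f(f(p(b), p(b)), b)))))   [R5 at 1.2]
3. f(f(p(p(b)), p(b)), f(p(b), p(f(p(b), f(f(p(b), p(b)), b)))))  →  f(p(b), f(p(b), p(f(p(b), f(f(p(b), p(b)), b)))))   [R1 at 1]
4. f(p(b), f(p(b), p(f(p(b), f(f(p(b), p(b)), b)))))  →  f(p(b), p(f(p(b), f(f(p(b), p(b)), b))))   [R5 at ε]
5. f(p(b), p(f(p(b), f(f(p(b), p(b)), b))))  →  p(f(p(b), f(f(p(b), p(b)), b)))   [R5 at ε]
6. p(f(p(b), f(f(p(b), p(b)), b)))  →  p(f(f(p(b), p(b)), b))   [R5 at 1]
7. p(f(f(p(b), p(b)), b))  →  p(f(p(b), b))   [R5 at 1.1]
8. p(f(p(b), b))  →  p(b)   [R5 at 1]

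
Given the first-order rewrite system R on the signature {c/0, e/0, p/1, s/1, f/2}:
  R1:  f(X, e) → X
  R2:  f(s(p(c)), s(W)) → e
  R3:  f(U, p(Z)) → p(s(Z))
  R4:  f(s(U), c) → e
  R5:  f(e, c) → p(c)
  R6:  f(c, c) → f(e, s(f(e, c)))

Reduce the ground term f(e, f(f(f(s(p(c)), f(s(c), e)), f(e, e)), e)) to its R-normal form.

1. f(e, f(f(f(s(p(c)), f(s(c), e)), f(e, e)), e))  →  f(e, f(f(s(p(c)), f(s(c), e)), f(e, e)))   [R1 at 2]
2. f(e, f(f(s(p(c)), f(s(c), e)), f(e, e)))  →  f(e, f(f(s(p(c)), s(c)), f(e, e)))   [R1 at 2.1.2]
3. f(e, f(f(s(p(c)), s(c)), f(e, e)))  →  f(e, f(e, f(e, e)))   [R2 at 2.1]
4. f(e, f(e, f(e, e)))  →  f(e, f(e, e))   [R1 at 2.2]
5. f(e, f(e, e))  →  f(e, e)   [R1 at 2]
6. f(e, e)  →  e   [R1 at ε]

e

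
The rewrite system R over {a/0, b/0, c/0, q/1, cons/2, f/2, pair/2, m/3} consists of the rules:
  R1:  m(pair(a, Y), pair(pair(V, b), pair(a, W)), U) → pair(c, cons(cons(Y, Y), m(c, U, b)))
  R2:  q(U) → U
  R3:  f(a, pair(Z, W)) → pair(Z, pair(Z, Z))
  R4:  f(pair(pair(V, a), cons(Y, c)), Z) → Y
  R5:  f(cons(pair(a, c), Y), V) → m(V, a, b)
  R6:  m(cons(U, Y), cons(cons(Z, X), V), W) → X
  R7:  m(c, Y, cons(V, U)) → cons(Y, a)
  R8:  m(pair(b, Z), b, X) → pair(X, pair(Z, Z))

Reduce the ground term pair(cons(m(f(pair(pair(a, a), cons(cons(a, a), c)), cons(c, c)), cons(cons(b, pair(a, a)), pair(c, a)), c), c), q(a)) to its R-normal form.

1. pair(cons(m(f(pair(pair(a, a), cons(cons(a, a), c)), cons(c, c)), cons(cons(b, pair(a, a)), pair(c, a)), c), c), q(a))  →  pair(cons(m(cons(a, a), cons(cons(b, pair(a, a)), pair(c, a)), c), c), q(a))   [R4 at 1.1.1]
2. pair(cons(m(cons(a, a), cons(cons(b, pair(a, a)), pair(c, a)), c), c), q(a))  →  pair(cons(pair(a, a), c), q(a))   [R6 at 1.1]
3. pair(cons(pair(a, a), c), q(a))  →  pair(cons(pair(a, a), c), a)   [R2 at 2]

pair(cons(pair(a, a), c), a)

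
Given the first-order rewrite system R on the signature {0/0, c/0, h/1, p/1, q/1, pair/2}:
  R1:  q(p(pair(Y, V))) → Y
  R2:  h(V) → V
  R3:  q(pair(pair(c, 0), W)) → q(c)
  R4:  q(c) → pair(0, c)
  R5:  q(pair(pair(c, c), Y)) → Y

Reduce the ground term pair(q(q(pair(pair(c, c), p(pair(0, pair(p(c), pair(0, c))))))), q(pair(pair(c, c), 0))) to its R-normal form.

1. pair(q(q(pair(pair(c, c), p(pair(0, pair(p(c), pair(0, c))))))), q(pair(pair(c, c), 0)))  →  pair(q(p(pair(0, pair(p(c), pair(0, c))))), q(pair(pair(c, c), 0)))   [R5 at 1.1]
2. pair(q(p(pair(0, pair(p(c), pair(0, c))))), q(pair(pair(c, c), 0)))  →  pair(0, q(pair(pair(c, c), 0)))   [R1 at 1]
3. pair(0, q(pair(pair(c, c), 0)))  →  pair(0, 0)   [R5 at 2]

pair(0, 0)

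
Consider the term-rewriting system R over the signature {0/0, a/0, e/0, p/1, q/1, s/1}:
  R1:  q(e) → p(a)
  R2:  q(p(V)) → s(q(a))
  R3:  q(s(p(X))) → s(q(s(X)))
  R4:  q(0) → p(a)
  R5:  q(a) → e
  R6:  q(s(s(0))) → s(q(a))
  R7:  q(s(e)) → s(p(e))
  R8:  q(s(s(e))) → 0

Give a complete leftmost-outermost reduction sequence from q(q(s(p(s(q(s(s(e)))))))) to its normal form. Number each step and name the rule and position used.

0

1. q(q(s(p(s(q(s(s(e))))))))  →  q(s(q(s(s(q(s(s(e))))))))   [R3 at 1]
2. q(s(q(s(s(q(s(s(e))))))))  →  q(s(q(s(s(0)))))   [R8 at 1.1.1.1.1]
3. q(s(q(s(s(0)))))  →  q(s(s(q(a))))   [R6 at 1.1]
4. q(s(s(q(a))))  →  q(s(s(e)))   [R5 at 1.1.1]
5. q(s(s(e)))  →  0   [R8 at ε]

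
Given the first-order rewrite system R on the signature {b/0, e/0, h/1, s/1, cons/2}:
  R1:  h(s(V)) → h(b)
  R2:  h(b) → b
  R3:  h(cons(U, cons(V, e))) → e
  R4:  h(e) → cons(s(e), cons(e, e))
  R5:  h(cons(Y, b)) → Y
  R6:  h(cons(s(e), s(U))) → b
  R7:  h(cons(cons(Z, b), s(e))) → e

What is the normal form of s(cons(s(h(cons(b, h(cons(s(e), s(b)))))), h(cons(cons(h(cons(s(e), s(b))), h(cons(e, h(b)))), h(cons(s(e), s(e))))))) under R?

s(cons(s(b), cons(b, e)))

1. s(cons(s(h(cons(b, h(cons(s(e), s(b)))))), h(cons(cons(h(cons(s(e), s(b))), h(cons(e, h(b)))), h(cons(s(e), s(e)))))))  →  s(cons(s(h(cons(b, b))), h(cons(cons(h(cons(s(e), s(b))), h(cons(e, h(b)))), h(cons(s(e), s(e)))))))   [R6 at 1.1.1.1.2]
2. s(cons(s(h(cons(b, b))), h(cons(cons(h(cons(s(e), s(b))), h(cons(e, h(b)))), h(cons(s(e), s(e)))))))  →  s(cons(s(b), h(cons(cons(h(cons(s(e), s(b))), h(cons(e, h(b)))), h(cons(s(e), s(e)))))))   [R5 at 1.1.1]
3. s(cons(s(b), h(cons(cons(h(cons(s(e), s(b))), h(cons(e, h(b)))), h(cons(s(e), s(e)))))))  →  s(cons(s(b), h(cons(cons(b, h(cons(e, h(b)))), h(cons(s(e), s(e)))))))   [R6 at 1.2.1.1.1]
4. s(cons(s(b), h(cons(cons(b, h(cons(e, h(b)))), h(cons(s(e), s(e)))))))  →  s(cons(s(b), h(cons(cons(b, h(cons(e, b))), h(cons(s(e), s(e)))))))   [R2 at 1.2.1.1.2.1.2]
5. s(cons(s(b), h(cons(cons(b, h(cons(e, b))), h(cons(s(e), s(e)))))))  →  s(cons(s(b), h(cons(cons(b, e), h(cons(s(e), s(e)))))))   [R5 at 1.2.1.1.2]
6. s(cons(s(b), h(cons(cons(b, e), h(cons(s(e), s(e)))))))  →  s(cons(s(b), h(cons(cons(b, e), b))))   [R6 at 1.2.1.2]
7. s(cons(s(b), h(cons(cons(b, e), b))))  →  s(cons(s(b), cons(b, e)))   [R5 at 1.2]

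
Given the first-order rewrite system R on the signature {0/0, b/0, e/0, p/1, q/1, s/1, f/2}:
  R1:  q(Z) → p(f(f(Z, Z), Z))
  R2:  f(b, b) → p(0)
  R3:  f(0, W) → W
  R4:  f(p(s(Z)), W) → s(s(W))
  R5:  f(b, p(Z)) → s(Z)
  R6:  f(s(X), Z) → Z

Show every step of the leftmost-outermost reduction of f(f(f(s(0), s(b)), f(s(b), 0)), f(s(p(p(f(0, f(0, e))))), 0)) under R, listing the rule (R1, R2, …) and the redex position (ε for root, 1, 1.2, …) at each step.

0

1. f(f(f(s(0), s(b)), f(s(b), 0)), f(s(p(p(f(0, f(0, e))))), 0))  →  f(f(s(b), f(s(b), 0)), f(s(p(p(f(0, f(0, e))))), 0))   [R6 at 1.1]
2. f(f(s(b), f(s(b), 0)), f(s(p(p(f(0, f(0, e))))), 0))  →  f(f(s(b), 0), f(s(p(p(f(0, f(0, e))))), 0))   [R6 at 1]
3. f(f(s(b), 0), f(s(p(p(f(0, f(0, e))))), 0))  →  f(0, f(s(p(p(f(0, f(0, e))))), 0))   [R6 at 1]
4. f(0, f(s(p(p(f(0, f(0, e))))), 0))  →  f(s(p(p(f(0, f(0, e))))), 0)   [R3 at ε]
5. f(s(p(p(f(0, f(0, e))))), 0)  →  0   [R6 at ε]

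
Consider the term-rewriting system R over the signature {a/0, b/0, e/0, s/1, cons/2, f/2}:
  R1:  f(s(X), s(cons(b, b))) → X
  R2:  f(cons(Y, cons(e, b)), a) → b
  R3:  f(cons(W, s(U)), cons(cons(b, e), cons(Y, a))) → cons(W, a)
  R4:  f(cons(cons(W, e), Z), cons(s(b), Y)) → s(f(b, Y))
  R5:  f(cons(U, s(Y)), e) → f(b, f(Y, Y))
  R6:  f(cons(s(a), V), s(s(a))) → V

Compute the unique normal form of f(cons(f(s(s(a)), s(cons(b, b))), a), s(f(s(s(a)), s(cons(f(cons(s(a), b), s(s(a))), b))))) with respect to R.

1. f(cons(f(s(s(a)), s(cons(b, b))), a), s(f(s(s(a)), s(cons(f(cons(s(a), b), s(s(a))), b)))))  →  f(cons(s(a), a), s(f(s(s(a)), s(cons(f(cons(s(a), b), s(s(a))), b)))))   [R1 at 1.1]
2. f(cons(s(a), a), s(f(s(s(a)), s(cons(f(cons(s(a), b), s(s(a))), b)))))  →  f(cons(s(a), a), s(f(s(s(a)), s(cons(b, b)))))   [R6 at 2.1.2.1.1]
3. f(cons(s(a), a), s(f(s(s(a)), s(cons(b, b)))))  →  f(cons(s(a), a), s(s(a)))   [R1 at 2.1]
4. f(cons(s(a), a), s(s(a)))  →  a   [R6 at ε]

a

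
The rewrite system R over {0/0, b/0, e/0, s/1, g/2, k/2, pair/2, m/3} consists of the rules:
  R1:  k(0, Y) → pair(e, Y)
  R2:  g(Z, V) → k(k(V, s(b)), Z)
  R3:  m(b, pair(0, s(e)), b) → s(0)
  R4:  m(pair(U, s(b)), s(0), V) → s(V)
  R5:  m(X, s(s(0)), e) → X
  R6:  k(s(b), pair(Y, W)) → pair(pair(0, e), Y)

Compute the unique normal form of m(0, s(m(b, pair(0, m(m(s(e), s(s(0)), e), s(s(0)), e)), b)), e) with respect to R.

1. m(0, s(m(b, pair(0, m(m(s(e), s(s(0)), e), s(s(0)), e)), b)), e)  →  m(0, s(m(b, pair(0, m(s(e), s(s(0)), e)), b)), e)   [R5 at 2.1.2.2]
2. m(0, s(m(b, pair(0, m(s(e), s(s(0)), e)), b)), e)  →  m(0, s(m(b, pair(0, s(e)), b)), e)   [R5 at 2.1.2.2]
3. m(0, s(m(b, pair(0, s(e)), b)), e)  →  m(0, s(s(0)), e)   [R3 at 2.1]
4. m(0, s(s(0)), e)  →  0   [R5 at ε]

0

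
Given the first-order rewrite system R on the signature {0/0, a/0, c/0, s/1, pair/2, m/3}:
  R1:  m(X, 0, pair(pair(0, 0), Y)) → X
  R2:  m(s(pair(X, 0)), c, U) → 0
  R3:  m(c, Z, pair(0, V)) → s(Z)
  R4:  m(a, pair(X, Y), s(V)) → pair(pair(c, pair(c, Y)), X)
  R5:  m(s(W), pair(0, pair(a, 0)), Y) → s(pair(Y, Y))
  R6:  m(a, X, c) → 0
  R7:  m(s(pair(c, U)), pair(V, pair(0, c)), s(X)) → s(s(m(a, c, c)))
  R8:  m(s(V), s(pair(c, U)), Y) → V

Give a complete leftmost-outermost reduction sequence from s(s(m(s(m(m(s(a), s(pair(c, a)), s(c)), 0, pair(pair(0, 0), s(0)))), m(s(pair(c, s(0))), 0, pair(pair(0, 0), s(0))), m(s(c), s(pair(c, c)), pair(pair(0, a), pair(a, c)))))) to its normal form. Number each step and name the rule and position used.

1. s(s(m(s(m(m(s(a), s(pair(c, a)), s(c)), 0, pair(pair(0, 0), s(0)))), m(s(pair(c, s(0))), 0, pair(pair(0, 0), s(0))), m(s(c), s(pair(c, c)), pair(pair(0, a), pair(a, c))))))  →  s(s(m(s(m(s(a), s(pair(c, a)), s(c))), m(s(pair(c, s(0))), 0, pair(pair(0, 0), s(0))), m(s(c), s(pair(c, c)), pair(pair(0, a), pair(a, c))))))   [R1 at 1.1.1.1]
2. s(s(m(s(m(s(a), s(pair(c, a)), s(c))), m(s(pair(c, s(0))), 0, pair(pair(0, 0), s(0))), m(s(c), s(pair(c, c)), pair(pair(0, a), pair(a, c))))))  →  s(s(m(s(a), m(s(pair(c, s(0))), 0, pair(pair(0, 0), s(0))), m(s(c), s(pair(c, c)), pair(pair(0, a), pair(a, c))))))   [R8 at 1.1.1.1]
3. s(s(m(s(a), m(s(pair(c, s(0))), 0, pair(pair(0, 0), s(0))), m(s(c), s(pair(c, c)), pair(pair(0, a), pair(a, c))))))  →  s(s(m(s(a), s(pair(c, s(0))), m(s(c), s(pair(c, c)), pair(pair(0, a), pair(a, c))))))   [R1 at 1.1.2]
4. s(s(m(s(a), s(pair(c, s(0))), m(s(c), s(pair(c, c)), pair(pair(0, a), pair(a, c))))))  →  s(s(a))   [R8 at 1.1]

s(s(a))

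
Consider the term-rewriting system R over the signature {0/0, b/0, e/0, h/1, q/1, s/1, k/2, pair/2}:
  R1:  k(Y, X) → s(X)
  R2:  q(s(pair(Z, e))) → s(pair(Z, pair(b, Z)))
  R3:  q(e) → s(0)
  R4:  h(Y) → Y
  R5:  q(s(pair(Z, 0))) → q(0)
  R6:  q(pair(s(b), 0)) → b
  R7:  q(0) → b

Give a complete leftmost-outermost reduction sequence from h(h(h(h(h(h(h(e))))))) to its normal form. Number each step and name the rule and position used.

1. h(h(h(h(h(h(h(e)))))))  →  h(h(h(h(h(h(e))))))   [R4 at ε]
2. h(h(h(h(h(h(e))))))  →  h(h(h(h(h(e)))))   [R4 at ε]
3. h(h(h(h(h(e)))))  →  h(h(h(h(e))))   [R4 at ε]
4. h(h(h(h(e))))  →  h(h(h(e)))   [R4 at ε]
5. h(h(h(e)))  →  h(h(e))   [R4 at ε]
6. h(h(e))  →  h(e)   [R4 at ε]
7. h(e)  →  e   [R4 at ε]

e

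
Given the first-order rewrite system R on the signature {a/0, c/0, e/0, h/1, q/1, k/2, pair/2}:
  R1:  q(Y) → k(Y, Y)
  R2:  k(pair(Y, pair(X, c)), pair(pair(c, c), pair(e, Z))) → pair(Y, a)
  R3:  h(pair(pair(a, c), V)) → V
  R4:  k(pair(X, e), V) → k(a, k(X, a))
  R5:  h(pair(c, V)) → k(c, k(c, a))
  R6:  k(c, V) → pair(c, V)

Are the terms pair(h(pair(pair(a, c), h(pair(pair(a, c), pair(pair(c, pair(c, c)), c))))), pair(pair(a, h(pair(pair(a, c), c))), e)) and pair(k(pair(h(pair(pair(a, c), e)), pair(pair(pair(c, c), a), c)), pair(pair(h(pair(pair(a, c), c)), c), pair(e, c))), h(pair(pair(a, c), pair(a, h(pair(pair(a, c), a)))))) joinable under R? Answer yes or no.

no — NF(t₁) = pair(pair(pair(c, pair(c, c)), c), pair(pair(a, c), e)), NF(t₂) = pair(pair(e, a), pair(a, a))

Reduce t₁ = pair(h(pair(pair(a, c), h(pair(pair(a, c), pair(pair(c, pair(c, c)), c))))), pair(pair(a, h(pair(pair(a, c), c))), e)):
1. pair(h(pair(pair(a, c), h(pair(pair(a, c), pair(pair(c, pair(c, c)), c))))), pair(pair(a, h(pair(pair(a, c), c))), e))  →  pair(h(pair(pair(a, c), pair(pair(c, pair(c, c)), c))), pair(pair(a, h(pair(pair(a, c), c))), e))   [R3 at 1]
2. pair(h(pair(pair(a, c), pair(pair(c, pair(c, c)), c))), pair(pair(a, h(pair(pair(a, c), c))), e))  →  pair(pair(pair(c, pair(c, c)), c), pair(pair(a, h(pair(pair(a, c), c))), e))   [R3 at 1]
3. pair(pair(pair(c, pair(c, c)), c), pair(pair(a, h(pair(pair(a, c), c))), e))  →  pair(pair(pair(c, pair(c, c)), c), pair(pair(a, c), e))   [R3 at 2.1.2]

Reduce t₂ = pair(k(pair(h(pair(pair(a, c), e)), pair(pair(pair(c, c), a), c)), pair(pair(h(pair(pair(a, c), c)), c), pair(e, c))), h(pair(pair(a, c), pair(a, h(pair(pair(a, c), a)))))):
1. pair(k(pair(h(pair(pair(a, c), e)), pair(pair(pair(c, c), a), c)), pair(pair(h(pair(pair(a, c), c)), c), pair(e, c))), h(pair(pair(a, c), pair(a, h(pair(pair(a, c), a))))))  →  pair(k(pair(e, pair(pair(pair(c, c), a), c)), pair(pair(h(pair(pair(a, c), c)), c), pair(e, c))), h(pair(pair(a, c), pair(a, h(pair(pair(a, c), a))))))   [R3 at 1.1.1]
2. pair(k(pair(e, pair(pair(pair(c, c), a), c)), pair(pair(h(pair(pair(a, c), c)), c), pair(e, c))), h(pair(pair(a, c), pair(a, h(pair(pair(a, c), a))))))  →  pair(k(pair(e, pair(pair(pair(c, c), a), c)), pair(pair(c, c), pair(e, c))), h(pair(pair(a, c), pair(a, h(pair(pair(a, c), a))))))   [R3 at 1.2.1.1]
3. pair(k(pair(e, pair(pair(pair(c, c), a), c)), pair(pair(c, c), pair(e, c))), h(pair(pair(a, c), pair(a, h(pair(pair(a, c), a))))))  →  pair(pair(e, a), h(pair(pair(a, c), pair(a, h(pair(pair(a, c), a))))))   [R2 at 1]
4. pair(pair(e, a), h(pair(pair(a, c), pair(a, h(pair(pair(a, c), a))))))  →  pair(pair(e, a), pair(a, h(pair(pair(a, c), a))))   [R3 at 2]
5. pair(pair(e, a), pair(a, h(pair(pair(a, c), a))))  →  pair(pair(e, a), pair(a, a))   [R3 at 2.2]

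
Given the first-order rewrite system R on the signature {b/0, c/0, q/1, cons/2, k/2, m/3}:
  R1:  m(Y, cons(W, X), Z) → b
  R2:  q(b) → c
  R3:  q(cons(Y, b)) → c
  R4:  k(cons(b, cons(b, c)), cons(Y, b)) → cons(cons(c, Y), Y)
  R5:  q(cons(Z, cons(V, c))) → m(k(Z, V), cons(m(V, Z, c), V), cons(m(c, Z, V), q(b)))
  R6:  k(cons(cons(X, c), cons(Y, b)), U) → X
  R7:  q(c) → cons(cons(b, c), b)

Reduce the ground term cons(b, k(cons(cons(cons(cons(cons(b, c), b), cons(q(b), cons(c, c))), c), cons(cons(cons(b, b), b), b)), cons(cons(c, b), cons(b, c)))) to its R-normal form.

cons(b, cons(cons(cons(b, c), b), cons(c, cons(c, c))))

1. cons(b, k(cons(cons(cons(cons(cons(b, c), b), cons(q(b), cons(c, c))), c), cons(cons(cons(b, b), b), b)), cons(cons(c, b), cons(b, c))))  →  cons(b, cons(cons(cons(b, c), b), cons(q(b), cons(c, c))))   [R6 at 2]
2. cons(b, cons(cons(cons(b, c), b), cons(q(b), cons(c, c))))  →  cons(b, cons(cons(cons(b, c), b), cons(c, cons(c, c))))   [R2 at 2.2.1]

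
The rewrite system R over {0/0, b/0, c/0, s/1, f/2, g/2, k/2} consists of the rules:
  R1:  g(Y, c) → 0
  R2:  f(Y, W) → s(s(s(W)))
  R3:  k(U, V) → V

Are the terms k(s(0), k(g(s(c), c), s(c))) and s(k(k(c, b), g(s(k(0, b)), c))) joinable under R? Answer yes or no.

no — NF(t₁) = s(c), NF(t₂) = s(0)

Reduce t₁ = k(s(0), k(g(s(c), c), s(c))):
1. k(s(0), k(g(s(c), c), s(c)))  →  k(g(s(c), c), s(c))   [R3 at ε]
2. k(g(s(c), c), s(c))  →  s(c)   [R3 at ε]

Reduce t₂ = s(k(k(c, b), g(s(k(0, b)), c))):
1. s(k(k(c, b), g(s(k(0, b)), c)))  →  s(g(s(k(0, b)), c))   [R3 at 1]
2. s(g(s(k(0, b)), c))  →  s(0)   [R1 at 1]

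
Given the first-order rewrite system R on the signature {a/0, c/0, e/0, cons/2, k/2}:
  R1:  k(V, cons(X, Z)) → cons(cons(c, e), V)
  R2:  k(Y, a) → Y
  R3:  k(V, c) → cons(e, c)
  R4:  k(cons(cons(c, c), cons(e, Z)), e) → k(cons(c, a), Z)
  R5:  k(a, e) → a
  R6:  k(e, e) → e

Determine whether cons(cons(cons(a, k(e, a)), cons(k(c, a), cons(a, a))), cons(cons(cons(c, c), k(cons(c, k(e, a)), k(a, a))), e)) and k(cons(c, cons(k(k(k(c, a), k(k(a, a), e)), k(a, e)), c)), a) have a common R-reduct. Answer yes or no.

no — NF(t₁) = cons(cons(cons(a, e), cons(c, cons(a, a))), cons(cons(cons(c, c), cons(c, e)), e)), NF(t₂) = cons(c, cons(c, c))

Reduce t₁ = cons(cons(cons(a, k(e, a)), cons(k(c, a), cons(a, a))), cons(cons(cons(c, c), k(cons(c, k(e, a)), k(a, a))), e)):
1. cons(cons(cons(a, k(e, a)), cons(k(c, a), cons(a, a))), cons(cons(cons(c, c), k(cons(c, k(e, a)), k(a, a))), e))  →  cons(cons(cons(a, e), cons(k(c, a), cons(a, a))), cons(cons(cons(c, c), k(cons(c, k(e, a)), k(a, a))), e))   [R2 at 1.1.2]
2. cons(cons(cons(a, e), cons(k(c, a), cons(a, a))), cons(cons(cons(c, c), k(cons(c, k(e, a)), k(a, a))), e))  →  cons(cons(cons(a, e), cons(c, cons(a, a))), cons(cons(cons(c, c), k(cons(c, k(e, a)), k(a, a))), e))   [R2 at 1.2.1]
3. cons(cons(cons(a, e), cons(c, cons(a, a))), cons(cons(cons(c, c), k(cons(c, k(e, a)), k(a, a))), e))  →  cons(cons(cons(a, e), cons(c, cons(a, a))), cons(cons(cons(c, c), k(cons(c, e), k(a, a))), e))   [R2 at 2.1.2.1.2]
4. cons(cons(cons(a, e), cons(c, cons(a, a))), cons(cons(cons(c, c), k(cons(c, e), k(a, a))), e))  →  cons(cons(cons(a, e), cons(c, cons(a, a))), cons(cons(cons(c, c), k(cons(c, e), a)), e))   [R2 at 2.1.2.2]
5. cons(cons(cons(a, e), cons(c, cons(a, a))), cons(cons(cons(c, c), k(cons(c, e), a)), e))  →  cons(cons(cons(a, e), cons(c, cons(a, a))), cons(cons(cons(c, c), cons(c, e)), e))   [R2 at 2.1.2]

Reduce t₂ = k(cons(c, cons(k(k(k(c, a), k(k(a, a), e)), k(a, e)), c)), a):
1. k(cons(c, cons(k(k(k(c, a), k(k(a, a), e)), k(a, e)), c)), a)  →  cons(c, cons(k(k(k(c, a), k(k(a, a), e)), k(a, e)), c))   [R2 at ε]
2. cons(c, cons(k(k(k(c, a), k(k(a, a), e)), k(a, e)), c))  →  cons(c, cons(k(k(c, k(k(a, a), e)), k(a, e)), c))   [R2 at 2.1.1.1]
3. cons(c, cons(k(k(c, k(k(a, a), e)), k(a, e)), c))  →  cons(c, cons(k(k(c, k(a, e)), k(a, e)), c))   [R2 at 2.1.1.2.1]
4. cons(c, cons(k(k(c, k(a, e)), k(a, e)), c))  →  cons(c, cons(k(k(c, a), k(a, e)), c))   [R5 at 2.1.1.2]
5. cons(c, cons(k(k(c, a), k(a, e)), c))  →  cons(c, cons(k(c, k(a, e)), c))   [R2 at 2.1.1]
6. cons(c, cons(k(c, k(a, e)), c))  →  cons(c, cons(k(c, a), c))   [R5 at 2.1.2]
7. cons(c, cons(k(c, a), c))  →  cons(c, cons(c, c))   [R2 at 2.1]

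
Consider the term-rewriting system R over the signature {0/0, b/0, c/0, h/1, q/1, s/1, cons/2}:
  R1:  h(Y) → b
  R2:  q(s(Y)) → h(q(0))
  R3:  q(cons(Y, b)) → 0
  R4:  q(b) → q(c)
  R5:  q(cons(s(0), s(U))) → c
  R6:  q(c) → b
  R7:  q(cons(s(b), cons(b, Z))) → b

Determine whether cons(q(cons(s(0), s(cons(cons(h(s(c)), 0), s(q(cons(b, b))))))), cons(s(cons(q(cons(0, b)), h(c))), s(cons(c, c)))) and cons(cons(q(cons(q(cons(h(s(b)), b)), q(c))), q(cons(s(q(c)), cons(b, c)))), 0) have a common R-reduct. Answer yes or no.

no — NF(t₁) = cons(c, cons(s(cons(0, b)), s(cons(c, c)))), NF(t₂) = cons(cons(0, b), 0)

Reduce t₁ = cons(q(cons(s(0), s(cons(cons(h(s(c)), 0), s(q(cons(b, b))))))), cons(s(cons(q(cons(0, b)), h(c))), s(cons(c, c)))):
1. cons(q(cons(s(0), s(cons(cons(h(s(c)), 0), s(q(cons(b, b))))))), cons(s(cons(q(cons(0, b)), h(c))), s(cons(c, c))))  →  cons(c, cons(s(cons(q(cons(0, b)), h(c))), s(cons(c, c))))   [R5 at 1]
2. cons(c, cons(s(cons(q(cons(0, b)), h(c))), s(cons(c, c))))  →  cons(c, cons(s(cons(0, h(c))), s(cons(c, c))))   [R3 at 2.1.1.1]
3. cons(c, cons(s(cons(0, h(c))), s(cons(c, c))))  →  cons(c, cons(s(cons(0, b)), s(cons(c, c))))   [R1 at 2.1.1.2]

Reduce t₂ = cons(cons(q(cons(q(cons(h(s(b)), b)), q(c))), q(cons(s(q(c)), cons(b, c)))), 0):
1. cons(cons(q(cons(q(cons(h(s(b)), b)), q(c))), q(cons(s(q(c)), cons(b, c)))), 0)  →  cons(cons(q(cons(0, q(c))), q(cons(s(q(c)), cons(b, c)))), 0)   [R3 at 1.1.1.1]
2. cons(cons(q(cons(0, q(c))), q(cons(s(q(c)), cons(b, c)))), 0)  →  cons(cons(q(cons(0, b)), q(cons(s(q(c)), cons(b, c)))), 0)   [R6 at 1.1.1.2]
3. cons(cons(q(cons(0, b)), q(cons(s(q(c)), cons(b, c)))), 0)  →  cons(cons(0, q(cons(s(q(c)), cons(b, c)))), 0)   [R3 at 1.1]
4. cons(cons(0, q(cons(s(q(c)), cons(b, c)))), 0)  →  cons(cons(0, q(cons(s(b), cons(b, c)))), 0)   [R6 at 1.2.1.1.1]
5. cons(cons(0, q(cons(s(b), cons(b, c)))), 0)  →  cons(cons(0, b), 0)   [R7 at 1.2]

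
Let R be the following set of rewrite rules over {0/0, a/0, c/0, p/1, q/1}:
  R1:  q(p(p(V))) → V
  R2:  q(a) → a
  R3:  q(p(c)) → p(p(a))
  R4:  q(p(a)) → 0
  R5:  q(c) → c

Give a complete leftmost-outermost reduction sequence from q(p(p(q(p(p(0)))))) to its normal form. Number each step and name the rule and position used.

1. q(p(p(q(p(p(0))))))  →  q(p(p(0)))   [R1 at ε]
2. q(p(p(0)))  →  0   [R1 at ε]

0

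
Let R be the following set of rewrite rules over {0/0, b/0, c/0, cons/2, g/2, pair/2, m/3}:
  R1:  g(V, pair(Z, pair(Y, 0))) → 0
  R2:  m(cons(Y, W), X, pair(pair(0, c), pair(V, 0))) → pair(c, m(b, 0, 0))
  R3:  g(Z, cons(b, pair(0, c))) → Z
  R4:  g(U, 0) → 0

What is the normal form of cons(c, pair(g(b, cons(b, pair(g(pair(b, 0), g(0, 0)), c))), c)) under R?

cons(c, pair(b, c))

1. cons(c, pair(g(b, cons(b, pair(g(pair(b, 0), g(0, 0)), c))), c))  →  cons(c, pair(g(b, cons(b, pair(g(pair(b, 0), 0), c))), c))   [R4 at 2.1.2.2.1.2]
2. cons(c, pair(g(b, cons(b, pair(g(pair(b, 0), 0), c))), c))  →  cons(c, pair(g(b, cons(b, pair(0, c))), c))   [R4 at 2.1.2.2.1]
3. cons(c, pair(g(b, cons(b, pair(0, c))), c))  →  cons(c, pair(b, c))   [R3 at 2.1]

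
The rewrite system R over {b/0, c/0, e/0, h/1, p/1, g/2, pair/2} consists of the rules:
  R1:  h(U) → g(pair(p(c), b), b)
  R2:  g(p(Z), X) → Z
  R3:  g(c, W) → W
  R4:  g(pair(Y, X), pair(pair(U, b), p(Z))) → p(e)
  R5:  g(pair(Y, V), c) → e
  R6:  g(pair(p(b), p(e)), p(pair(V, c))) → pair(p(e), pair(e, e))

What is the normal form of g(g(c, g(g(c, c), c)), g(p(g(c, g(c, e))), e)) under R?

e

1. g(g(c, g(g(c, c), c)), g(p(g(c, g(c, e))), e))  →  g(g(g(c, c), c), g(p(g(c, g(c, e))), e))   [R3 at 1]
2. g(g(g(c, c), c), g(p(g(c, g(c, e))), e))  →  g(g(c, c), g(p(g(c, g(c, e))), e))   [R3 at 1.1]
3. g(g(c, c), g(p(g(c, g(c, e))), e))  →  g(c, g(p(g(c, g(c, e))), e))   [R3 at 1]
4. g(c, g(p(g(c, g(c, e))), e))  →  g(p(g(c, g(c, e))), e)   [R3 at ε]
5. g(p(g(c, g(c, e))), e)  →  g(c, g(c, e))   [R2 at ε]
6. g(c, g(c, e))  →  g(c, e)   [R3 at ε]
7. g(c, e)  →  e   [R3 at ε]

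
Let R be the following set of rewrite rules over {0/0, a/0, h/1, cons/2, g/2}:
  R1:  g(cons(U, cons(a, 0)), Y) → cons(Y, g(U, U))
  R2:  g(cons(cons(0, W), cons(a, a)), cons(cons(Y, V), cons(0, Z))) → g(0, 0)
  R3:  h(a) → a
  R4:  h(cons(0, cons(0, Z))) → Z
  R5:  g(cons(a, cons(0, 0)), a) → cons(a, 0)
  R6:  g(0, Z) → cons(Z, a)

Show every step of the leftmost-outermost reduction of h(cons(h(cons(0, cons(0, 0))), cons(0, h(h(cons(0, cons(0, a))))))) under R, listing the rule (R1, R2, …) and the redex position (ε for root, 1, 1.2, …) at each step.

1. h(cons(h(cons(0, cons(0, 0))), cons(0, h(h(cons(0, cons(0, a)))))))  →  h(cons(0, cons(0, h(h(cons(0, cons(0, a)))))))   [R4 at 1.1]
2. h(cons(0, cons(0, h(h(cons(0, cons(0, a)))))))  →  h(h(cons(0, cons(0, a))))   [R4 at ε]
3. h(h(cons(0, cons(0, a))))  →  h(a)   [R4 at 1]
4. h(a)  →  a   [R3 at ε]

a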